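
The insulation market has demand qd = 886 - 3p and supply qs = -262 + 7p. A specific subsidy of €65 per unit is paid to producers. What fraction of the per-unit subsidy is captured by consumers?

Consumer share = 0.7

Pre-subsidy: 886 - 3p = -262 + 7p gives p* = 114.8, q* = 541.6.
With the subsidy, sellers receive ps = pb + 65 for each unit, where pb is the price buyers pay.
Supply in terms of pb becomes qs = -262 + 7(pb + 65) = 193 + 7pb. Setting this equal to demand: 886 - 3pb = 193 + 7pb, so pb = 69.3.
Sellers receive ps = 69.3 + 65 = 134.3; q' = 886 − 3·69.3 = 678.1.
Buyers' price falls by p* − pb = 114.8 − 69.3 = 45.5; sellers' price rises by ps − p* = 134.3 − 114.8 = 19.5.
So consumers capture 45.5/65 = 0.7 of each unit of subsidy.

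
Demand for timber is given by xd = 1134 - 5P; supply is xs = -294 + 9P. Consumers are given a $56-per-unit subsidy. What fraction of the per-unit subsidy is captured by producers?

Pre-subsidy: 1134 - 5P = -294 + 9P gives P* = 102, x* = 624.
With the rebate, buyers effectively pay Pb = Ps − 56, where Ps is the price sellers receive.
Demand in terms of Ps becomes xd = 1134 − 5(Ps − 56) = 1414 - 5Ps. Setting this equal to supply: 1414 - 5Ps = -294 + 9Ps, so Ps = 122.
Buyers pay Pb = 122 − 56 = 66; x' = -294 + 9·122 = 804.
Buyers' price falls by P* − Pb = 102 − 66 = 36; sellers' price rises by Ps − P* = 122 − 102 = 20.
So producers capture 20/56 = 5/14 of each unit of subsidy.

Producer share = 5/14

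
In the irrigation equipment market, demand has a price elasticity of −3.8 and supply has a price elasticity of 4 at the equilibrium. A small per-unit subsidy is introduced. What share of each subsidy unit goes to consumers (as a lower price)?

Consumer share = 20/39

For a small subsidy around the equilibrium, the benefit split depends on the relative slopes, which at a point are proportional to the elasticities.
Buyer share = εs/(εs + |εd|) = 4/(4 + 3.8) = 20/39; seller share = |εd|/(εs + |εd|) = 19/39.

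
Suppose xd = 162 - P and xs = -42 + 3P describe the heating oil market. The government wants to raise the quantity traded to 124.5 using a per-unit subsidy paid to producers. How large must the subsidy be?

Required subsidy s = 18 per unit

At x = 124.5, invert demand for the buyer price: Pb = (162 − 124.5)/1 = 37.5; invert supply for the seller price: Ps = (124.5 − (-42))/3 = 55.5.
The subsidy must fill the gap: s = Ps − Pb = 55.5 − 37.5 = 18.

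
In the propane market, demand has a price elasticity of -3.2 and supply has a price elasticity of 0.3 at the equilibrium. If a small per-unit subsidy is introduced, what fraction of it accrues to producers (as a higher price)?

For a small subsidy around the equilibrium, the benefit split depends on the relative slopes, which at a point are proportional to the elasticities.
Buyer share = εs/(εs + |εd|) = 0.3/(0.3 + 3.2) = 3/35; seller share = |εd|/(εs + |εd|) = 32/35.
So producers capture 32/35 of the subsidy.

Producer share = 32/35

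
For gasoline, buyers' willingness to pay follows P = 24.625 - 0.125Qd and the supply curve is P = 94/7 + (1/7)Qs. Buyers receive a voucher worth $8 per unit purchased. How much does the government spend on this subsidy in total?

Government cost = 1720/3

Pre-subsidy: 24.625 - 0.125Q = 94/7 + (1/7)Q gives Q* = 41.8 and P* = 19.4.
With the rebate, buyers effectively pay Pb = Ps − 8, where Ps is the price sellers receive.
On the curves, Pb = 24.625 - 0.125Q and Ps = 94/7 + (1/7)Q; the wedge Ps − Pb = 8 gives 94/7 + (1/7)Q − (24.625 - 0.125Q) = 8, so Q' = 215/3.
Then Pb = 24.625 − 0.125·(215/3) = 47/3 and Ps = 94/7 + (1/7)·(215/3) = 71/3.
Government outlay = subsidy × quantity = 8 × 215/3 = 1720/3.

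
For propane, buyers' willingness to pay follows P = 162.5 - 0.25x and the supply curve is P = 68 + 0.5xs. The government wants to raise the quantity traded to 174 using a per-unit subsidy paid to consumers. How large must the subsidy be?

Required subsidy s = 36 per unit

At x = 174, from the demand curve buyers pay Pb = 162.5 − 0.25·174 = 119; from the supply curve sellers need Ps = 68 + 0.5·174 = 155.
The subsidy must fill the gap: s = Ps − Pb = 155 − 119 = 36.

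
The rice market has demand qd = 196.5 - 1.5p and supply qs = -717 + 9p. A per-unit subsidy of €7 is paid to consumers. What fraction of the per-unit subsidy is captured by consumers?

Consumer share = 6/7

Pre-subsidy: 196.5 - 1.5p = -717 + 9p gives p* = 87, q* = 66.
With the rebate, buyers effectively pay pb = ps − 7, where ps is the price sellers receive.
Demand in terms of ps becomes qd = 196.5 − 1.5(ps − 7) = 207 - 1.5ps. Setting this equal to supply: 207 - 1.5ps = -717 + 9ps, so ps = 88.
Buyers pay pb = 88 − 7 = 81; q' = -717 + 9·88 = 75.
Buyers' price falls by p* − pb = 87 − 81 = 6; sellers' price rises by ps − p* = 88 − 87 = 1.
So consumers capture 6/7 = 6/7 of each unit of subsidy.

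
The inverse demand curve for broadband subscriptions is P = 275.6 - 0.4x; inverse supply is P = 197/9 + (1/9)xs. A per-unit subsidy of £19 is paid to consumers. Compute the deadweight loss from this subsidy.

Deadweight loss = 16245/46

Pre-subsidy: 275.6 - 0.4x = 197/9 + (1/9)x gives x* = 11417/23 and P* = 1772/23.
With the rebate, buyers effectively pay Pb = Ps − 19, where Ps is the price sellers receive.
On the curves, Pb = 275.6 - 0.4x and Ps = 197/9 + (1/9)x; the wedge Ps − Pb = 19 gives 197/9 + (1/9)x − (275.6 - 0.4x) = 19, so x' = 12272/23.
Then Pb = 275.6 − 0.4·(12272/23) = 1430/23 and Ps = 197/9 + (1/9)·(12272/23) = 1867/23.
The subsidy expands output by 12272/23 − 11417/23 = 855/23 past the efficient level; on those units the gap between marginal cost and willingness to pay runs from 0 up to 19.
DWL = ½ × 19 × 855/23 = 16245/46.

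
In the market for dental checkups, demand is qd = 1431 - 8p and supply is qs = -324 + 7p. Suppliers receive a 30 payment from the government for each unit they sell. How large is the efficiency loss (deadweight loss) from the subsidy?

Pre-subsidy: 1431 - 8p = -324 + 7p gives p* = 117, q* = 495.
With the subsidy, sellers receive ps = pb + 30 for each unit, where pb is the price buyers pay.
Supply in terms of pb becomes qs = -324 + 7(pb + 30) = -114 + 7pb. Setting this equal to demand: 1431 - 8pb = -114 + 7pb, so pb = 103.
Sellers receive ps = 103 + 30 = 133; q' = 1431 − 8·103 = 607.
The subsidy expands output by 607 − 495 = 112 past the efficient level; on those units the gap between marginal cost and willingness to pay runs from 0 up to 30.
DWL = ½ × 30 × 112 = 1680.

Deadweight loss = 1680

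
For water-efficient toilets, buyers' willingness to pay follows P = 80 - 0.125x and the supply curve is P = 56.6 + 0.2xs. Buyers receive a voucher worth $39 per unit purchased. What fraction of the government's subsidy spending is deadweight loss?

DWL / government spending = 0.3125

Pre-subsidy: 80 - 0.125x = 56.6 + 0.2x gives x* = 72 and P* = 71.
With the rebate, buyers effectively pay Pb = Ps − 39, where Ps is the price sellers receive.
On the curves, Pb = 80 - 0.125x and Ps = 56.6 + 0.2x; the wedge Ps − Pb = 39 gives 56.6 + 0.2x − (80 - 0.125x) = 39, so x' = 192.
Then Pb = 80 − 0.125·192 = 56 and Ps = 56.6 + 0.2·192 = 95.
ΔCS = ½(72 + 192)(71 − 56) = 1980; ΔPS = ½(72 + 192)(95 − 71) = 3168.
Government spending = 39 × 192 = 7488.
DWL = ½ × 39 × (192 − 72) = 2340; fraction = 2340 / 7488 = 0.3125.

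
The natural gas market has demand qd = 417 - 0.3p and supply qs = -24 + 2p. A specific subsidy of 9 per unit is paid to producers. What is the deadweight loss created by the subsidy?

Pre-subsidy: 417 - 0.3p = -24 + 2p gives p* = 4410/23, q* = 8268/23.
With the subsidy, sellers receive ps = pb + 9 for each unit, where pb is the price buyers pay.
Supply in terms of pb becomes qs = -24 + 2(pb + 9) = -6 + 2pb. Setting this equal to demand: 417 - 0.3pb = -6 + 2pb, so pb = 4230/23.
Sellers receive ps = 4230/23 + 9 = 4437/23; q' = 417 − 0.3·(4230/23) = 8322/23.
The subsidy expands output by 8322/23 − 8268/23 = 54/23 past the efficient level; on those units the gap between marginal cost and willingness to pay runs from 0 up to 9.
DWL = ½ × 9 × 54/23 = 243/23.

Deadweight loss = 243/23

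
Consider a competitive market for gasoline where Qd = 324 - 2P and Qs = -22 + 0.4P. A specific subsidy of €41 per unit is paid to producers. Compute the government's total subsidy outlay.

Government cost = 6068/3

Pre-subsidy: 324 - 2P = -22 + 0.4P gives P* = 865/6, Q* = 107/3.
With the subsidy, sellers receive Ps = Pb + 41 for each unit, where Pb is the price buyers pay.
Supply in terms of Pb becomes Qs = -22 + 0.4(Pb + 41) = -5.6 + 0.4Pb. Setting this equal to demand: 324 - 2Pb = -5.6 + 0.4Pb, so Pb = 412/3.
Sellers receive Ps = 412/3 + 41 = 535/3; Q' = 324 − 2·(412/3) = 148/3.
Government outlay = subsidy × quantity = 41 × 148/3 = 6068/3.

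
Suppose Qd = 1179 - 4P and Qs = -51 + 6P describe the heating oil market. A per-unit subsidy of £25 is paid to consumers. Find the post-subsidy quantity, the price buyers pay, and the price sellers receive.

Pre-subsidy: 1179 - 4P = -51 + 6P gives P* = 123, Q* = 687.
With the rebate, buyers effectively pay Pb = Ps − 25, where Ps is the price sellers receive.
Demand in terms of Ps becomes Qd = 1179 − 4(Ps − 25) = 1279 - 4Ps. Setting this equal to supply: 1279 - 4Ps = -51 + 6Ps, so Ps = 133.
Buyers pay Pb = 133 − 25 = 108; Q' = -51 + 6·133 = 747.

Q' = 747; buyers pay £108; sellers receive £133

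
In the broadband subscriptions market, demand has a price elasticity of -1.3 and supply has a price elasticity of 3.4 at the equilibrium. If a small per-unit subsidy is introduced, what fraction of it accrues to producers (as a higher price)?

For a small subsidy around the equilibrium, the benefit split depends on the relative slopes, which at a point are proportional to the elasticities.
Buyer share = εs/(εs + |εd|) = 3.4/(3.4 + 1.3) = 34/47; seller share = |εd|/(εs + |εd|) = 13/47.
So producers capture 13/47 of the subsidy.

Producer share = 13/47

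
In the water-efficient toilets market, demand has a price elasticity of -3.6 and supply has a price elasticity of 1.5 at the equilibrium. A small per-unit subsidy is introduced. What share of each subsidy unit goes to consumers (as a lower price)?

Consumer share = 5/17

For a small subsidy around the equilibrium, the benefit split depends on the relative slopes, which at a point are proportional to the elasticities.
Buyer share = εs/(εs + |εd|) = 1.5/(1.5 + 3.6) = 5/17; seller share = |εd|/(εs + |εd|) = 12/17.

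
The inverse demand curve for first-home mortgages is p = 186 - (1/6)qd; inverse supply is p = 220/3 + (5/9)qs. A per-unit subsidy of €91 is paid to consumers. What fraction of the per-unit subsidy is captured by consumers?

Consumer share = 3/13

Pre-subsidy: 186 - (1/6)q = 220/3 + (5/9)q gives q* = 156 and p* = 160.
With the rebate, buyers effectively pay pb = ps − 91, where ps is the price sellers receive.
On the curves, pb = 186 - (1/6)q and ps = 220/3 + (5/9)q; the wedge ps − pb = 91 gives 220/3 + (5/9)q − (186 - (1/6)q) = 91, so q' = 282.
Then pb = 186 − (1/6)·282 = 139 and ps = 220/3 + (5/9)·282 = 230.
Buyers' price falls by p* − pb = 160 − 139 = 21; sellers' price rises by ps − p* = 230 − 160 = 70.
So consumers capture 21/91 = 3/13 of each unit of subsidy.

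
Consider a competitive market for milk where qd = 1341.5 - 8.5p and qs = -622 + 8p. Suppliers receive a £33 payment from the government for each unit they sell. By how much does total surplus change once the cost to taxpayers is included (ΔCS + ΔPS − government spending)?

Net change in total surplus = -£2244

Pre-subsidy: 1341.5 - 8.5p = -622 + 8p gives p* = 119, q* = 330.
With the subsidy, sellers receive ps = pb + 33 for each unit, where pb is the price buyers pay.
Supply in terms of pb becomes qs = -622 + 8(pb + 33) = -358 + 8pb. Setting this equal to demand: 1341.5 - 8.5pb = -358 + 8pb, so pb = 103.
Sellers receive ps = 103 + 33 = 136; q' = 1341.5 − 8.5·103 = 466.
ΔCS = ½(330 + 466)(119 − 103) = 6368; ΔPS = ½(330 + 466)(136 − 119) = 6766.
Government spending = 33 × 466 = 15378.
Net change = 6368 + 6766 − 15378 = -2244. The loss equals the DWL triangle ½·33·136.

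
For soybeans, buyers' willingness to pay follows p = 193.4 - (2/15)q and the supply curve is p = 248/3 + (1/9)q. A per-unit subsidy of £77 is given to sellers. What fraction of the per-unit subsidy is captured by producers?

Pre-subsidy: 193.4 - (2/15)q = 248/3 + (1/9)q gives q* = 453 and p* = 133.
With the subsidy, sellers receive ps = pb + 77 for each unit, where pb is the price buyers pay.
On the curves, pb = 193.4 - (2/15)q and ps = 248/3 + (1/9)q; the wedge ps − pb = 77 gives 248/3 + (1/9)q − (193.4 - (2/15)q) = 77, so q' = 768.
Then pb = 193.4 − (2/15)·768 = 91 and ps = 248/3 + (1/9)·768 = 168.
Buyers' price falls by p* − pb = 133 − 91 = 42; sellers' price rises by ps − p* = 168 − 133 = 35.
So producers capture 35/77 = 5/11 of each unit of subsidy.

Producer share = 5/11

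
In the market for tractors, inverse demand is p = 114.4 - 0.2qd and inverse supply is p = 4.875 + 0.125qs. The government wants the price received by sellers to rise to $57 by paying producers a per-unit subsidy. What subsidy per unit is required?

Required subsidy s = $26 per unit

At a seller price of 57, quantity supplied is -39 + 8·57 = 417.
Buyers absorb 417 only when they pay pb = 114.4 − 0.2·417 = 31.
s = ps − pb = 57 − 31 = 26.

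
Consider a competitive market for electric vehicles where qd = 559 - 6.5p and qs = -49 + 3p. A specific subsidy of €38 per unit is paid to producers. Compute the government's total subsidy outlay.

Pre-subsidy: 559 - 6.5p = -49 + 3p gives p* = 64, q* = 143.
With the subsidy, sellers receive ps = pb + 38 for each unit, where pb is the price buyers pay.
Supply in terms of pb becomes qs = -49 + 3(pb + 38) = 65 + 3pb. Setting this equal to demand: 559 - 6.5pb = 65 + 3pb, so pb = 52.
Sellers receive ps = 52 + 38 = 90; q' = 559 − 6.5·52 = 221.
Government outlay = subsidy × quantity = 38 × 221 = 8398.

Government cost = €8398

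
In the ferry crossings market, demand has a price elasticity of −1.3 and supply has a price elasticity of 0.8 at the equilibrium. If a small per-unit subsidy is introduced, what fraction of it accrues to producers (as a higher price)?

For a small subsidy around the equilibrium, the benefit split depends on the relative slopes, which at a point are proportional to the elasticities.
Buyer share = εs/(εs + |εd|) = 0.8/(0.8 + 1.3) = 8/21; seller share = |εd|/(εs + |εd|) = 13/21.
So producers capture 13/21 of the subsidy.

Producer share = 13/21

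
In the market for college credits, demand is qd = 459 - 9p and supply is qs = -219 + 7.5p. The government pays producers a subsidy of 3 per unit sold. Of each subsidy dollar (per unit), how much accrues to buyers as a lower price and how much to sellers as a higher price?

Buyers gain 15/11 per unit; sellers gain 18/11 per unit

Pre-subsidy: 459 - 9p = -219 + 7.5p gives p* = 452/11, q* = 981/11.
With the subsidy, sellers receive ps = pb + 3 for each unit, where pb is the price buyers pay.
Supply in terms of pb becomes qs = -219 + 7.5(pb + 3) = -196.5 + 7.5pb. Setting this equal to demand: 459 - 9pb = -196.5 + 7.5pb, so pb = 437/11.
Sellers receive ps = 437/11 + 3 = 470/11; q' = 459 − 9·(437/11) = 1116/11.
Buyers' price falls by p* − pb = 452/11 − 437/11 = 15/11; sellers' price rises by ps − p* = 470/11 − 452/11 = 18/11.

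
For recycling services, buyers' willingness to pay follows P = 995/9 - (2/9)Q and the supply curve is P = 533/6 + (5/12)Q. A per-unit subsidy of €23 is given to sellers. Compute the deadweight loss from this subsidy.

Pre-subsidy: 995/9 - (2/9)Q = 533/6 + (5/12)Q gives Q* = 34 and P* = 103.
With the subsidy, sellers receive Ps = Pb + 23 for each unit, where Pb is the price buyers pay.
On the curves, Pb = 995/9 - (2/9)Q and Ps = 533/6 + (5/12)Q; the wedge Ps − Pb = 23 gives 533/6 + (5/12)Q − (995/9 - (2/9)Q) = 23, so Q' = 70.
Then Pb = 995/9 − (2/9)·70 = 95 and Ps = 533/6 + (5/12)·70 = 118.
The subsidy expands output by 70 − 34 = 36 past the efficient level; on those units the gap between marginal cost and willingness to pay runs from 0 up to 23.
DWL = ½ × 23 × 36 = 414.

Deadweight loss = €414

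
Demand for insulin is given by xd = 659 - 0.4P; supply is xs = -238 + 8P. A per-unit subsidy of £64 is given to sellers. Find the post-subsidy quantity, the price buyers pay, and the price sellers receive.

x' = 1922/3; buyers pay 275/6; sellers receive 659/6

Pre-subsidy: 659 - 0.4P = -238 + 8P gives P* = 1495/14, x* = 4314/7.
With the subsidy, sellers receive Ps = Pb + 64 for each unit, where Pb is the price buyers pay.
Supply in terms of Pb becomes xs = -238 + 8(Pb + 64) = 274 + 8Pb. Setting this equal to demand: 659 - 0.4Pb = 274 + 8Pb, so Pb = 275/6.
Sellers receive Ps = 275/6 + 64 = 659/6; x' = 659 − 0.4·(275/6) = 1922/3.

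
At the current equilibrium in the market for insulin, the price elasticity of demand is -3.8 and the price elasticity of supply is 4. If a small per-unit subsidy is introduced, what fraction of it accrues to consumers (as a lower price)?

For a small subsidy around the equilibrium, the benefit split depends on the relative slopes, which at a point are proportional to the elasticities.
Buyer share = εs/(εs + |εd|) = 4/(4 + 3.8) = 20/39; seller share = |εd|/(εs + |εd|) = 19/39.

Consumer share = 20/39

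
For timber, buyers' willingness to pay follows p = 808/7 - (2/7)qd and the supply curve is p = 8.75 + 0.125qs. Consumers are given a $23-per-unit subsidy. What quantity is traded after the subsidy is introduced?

Pre-subsidy: 808/7 - (2/7)q = 8.75 + 0.125q gives q* = 5974/23 and p* = 948/23.
With the rebate, buyers effectively pay pb = ps − 23, where ps is the price sellers receive.
On the curves, pb = 808/7 - (2/7)q and ps = 8.75 + 0.125q; the wedge ps − pb = 23 gives 8.75 + 0.125q − (808/7 - (2/7)q) = 23, so q' = 7262/23.
Then pb = 808/7 − (2/7)·(7262/23) = 580/23 and ps = 8.75 + 0.125·(7262/23) = 1109/23.

q' = 7262/23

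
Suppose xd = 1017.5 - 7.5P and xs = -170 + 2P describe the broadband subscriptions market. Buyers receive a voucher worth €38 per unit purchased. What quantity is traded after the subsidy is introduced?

Pre-subsidy: 1017.5 - 7.5P = -170 + 2P gives P* = 125, x* = 80.
With the rebate, buyers effectively pay Pb = Ps − 38, where Ps is the price sellers receive.
Demand in terms of Ps becomes xd = 1017.5 − 7.5(Ps − 38) = 1302.5 - 7.5Ps. Setting this equal to supply: 1302.5 - 7.5Ps = -170 + 2Ps, so Ps = 155.
Buyers pay Pb = 155 − 38 = 117; x' = -170 + 2·155 = 140.

x' = 140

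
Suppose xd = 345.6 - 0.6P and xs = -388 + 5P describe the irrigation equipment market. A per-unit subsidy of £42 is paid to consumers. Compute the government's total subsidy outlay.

Pre-subsidy: 345.6 - 0.6P = -388 + 5P gives P* = 131, x* = 267.
With the rebate, buyers effectively pay Pb = Ps − 42, where Ps is the price sellers receive.
Demand in terms of Ps becomes xd = 345.6 − 0.6(Ps − 42) = 370.8 - 0.6Ps. Setting this equal to supply: 370.8 - 0.6Ps = -388 + 5Ps, so Ps = 135.5.
Buyers pay Pb = 135.5 − 42 = 93.5; x' = -388 + 5·135.5 = 289.5.
Government outlay = subsidy × quantity = 42 × 289.5 = 12159.

Government cost = £12159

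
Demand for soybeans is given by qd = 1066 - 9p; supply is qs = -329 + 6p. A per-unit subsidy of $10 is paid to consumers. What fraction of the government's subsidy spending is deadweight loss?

DWL / government spending = 18/265

Pre-subsidy: 1066 - 9p = -329 + 6p gives p* = 93, q* = 229.
With the rebate, buyers effectively pay pb = ps − 10, where ps is the price sellers receive.
Demand in terms of ps becomes qd = 1066 − 9(ps − 10) = 1156 - 9ps. Setting this equal to supply: 1156 - 9ps = -329 + 6ps, so ps = 99.
Buyers pay pb = 99 − 10 = 89; q' = -329 + 6·99 = 265.
ΔCS = ½(229 + 265)(93 − 89) = 988; ΔPS = ½(229 + 265)(99 − 93) = 1482.
Government spending = 10 × 265 = 2650.
DWL = ½ × 10 × (265 − 229) = 180; fraction = 180 / 2650 = 18/265.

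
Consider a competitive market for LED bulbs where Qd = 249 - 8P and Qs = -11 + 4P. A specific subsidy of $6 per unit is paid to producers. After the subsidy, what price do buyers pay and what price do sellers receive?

Buyers pay 59/3; sellers receive 77/3

Pre-subsidy: 249 - 8P = -11 + 4P gives P* = 65/3, Q* = 227/3.
With the subsidy, sellers receive Ps = Pb + 6 for each unit, where Pb is the price buyers pay.
Supply in terms of Pb becomes Qs = -11 + 4(Pb + 6) = 13 + 4Pb. Setting this equal to demand: 249 - 8Pb = 13 + 4Pb, so Pb = 59/3.
Sellers receive Ps = 59/3 + 6 = 77/3; Q' = 249 − 8·(59/3) = 275/3.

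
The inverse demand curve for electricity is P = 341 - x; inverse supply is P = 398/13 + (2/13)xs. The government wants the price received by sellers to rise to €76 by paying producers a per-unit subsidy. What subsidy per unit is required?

Required subsidy s = €30 per unit

At a seller price of 76, quantity supplied is -199 + 6.5·76 = 295.
Buyers absorb 295 only when they pay Pb = 341 − 1·295 = 46.
s = Ps − Pb = 76 − 46 = 30.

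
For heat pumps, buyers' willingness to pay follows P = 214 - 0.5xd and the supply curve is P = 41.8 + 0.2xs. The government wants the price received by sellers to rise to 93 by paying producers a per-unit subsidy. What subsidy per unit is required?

Required subsidy s = 7 per unit

At a seller price of 93, quantity supplied is -209 + 5·93 = 256.
Buyers absorb 256 only when they pay Pb = 214 − 0.5·256 = 86.
s = Ps − Pb = 93 − 86 = 7.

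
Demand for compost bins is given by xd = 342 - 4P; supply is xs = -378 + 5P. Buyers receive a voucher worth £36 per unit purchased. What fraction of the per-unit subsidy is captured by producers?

Producer share = 4/9

Pre-subsidy: 342 - 4P = -378 + 5P gives P* = 80, x* = 22.
With the rebate, buyers effectively pay Pb = Ps − 36, where Ps is the price sellers receive.
Demand in terms of Ps becomes xd = 342 − 4(Ps − 36) = 486 - 4Ps. Setting this equal to supply: 486 - 4Ps = -378 + 5Ps, so Ps = 96.
Buyers pay Pb = 96 − 36 = 60; x' = -378 + 5·96 = 102.
Buyers' price falls by P* − Pb = 80 − 60 = 20; sellers' price rises by Ps − P* = 96 − 80 = 16.
So producers capture 16/36 = 4/9 of each unit of subsidy.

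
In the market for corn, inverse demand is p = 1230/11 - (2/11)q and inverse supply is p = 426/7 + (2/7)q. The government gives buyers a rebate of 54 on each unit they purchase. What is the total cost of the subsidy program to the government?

Government cost = 12123

Pre-subsidy: 1230/11 - (2/11)q = 426/7 + (2/7)q gives q* = 109 and p* = 92.
With the rebate, buyers effectively pay pb = ps − 54, where ps is the price sellers receive.
On the curves, pb = 1230/11 - (2/11)q and ps = 426/7 + (2/7)q; the wedge ps − pb = 54 gives 426/7 + (2/7)q − (1230/11 - (2/11)q) = 54, so q' = 224.5.
Then pb = 1230/11 − (2/11)·224.5 = 71 and ps = 426/7 + (2/7)·224.5 = 125.
Government outlay = subsidy × quantity = 54 × 224.5 = 12123.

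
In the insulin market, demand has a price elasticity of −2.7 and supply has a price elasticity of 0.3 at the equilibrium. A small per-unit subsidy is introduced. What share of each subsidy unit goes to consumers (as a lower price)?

Consumer share = 0.1

For a small subsidy around the equilibrium, the benefit split depends on the relative slopes, which at a point are proportional to the elasticities.
Buyer share = εs/(εs + |εd|) = 0.3/(0.3 + 2.7) = 0.1; seller share = |εd|/(εs + |εd|) = 0.9.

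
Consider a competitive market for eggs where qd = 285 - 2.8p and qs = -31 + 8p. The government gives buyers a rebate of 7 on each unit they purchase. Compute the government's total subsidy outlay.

Pre-subsidy: 285 - 2.8p = -31 + 8p gives p* = 790/27, q* = 5483/27.
With the rebate, buyers effectively pay pb = ps − 7, where ps is the price sellers receive.
Demand in terms of ps becomes qd = 285 − 2.8(ps − 7) = 304.6 - 2.8ps. Setting this equal to supply: 304.6 - 2.8ps = -31 + 8ps, so ps = 839/27.
Buyers pay pb = 839/27 − 7 = 650/27; q' = -31 + 8·(839/27) = 5875/27.
Government outlay = subsidy × quantity = 7 × 5875/27 = 41125/27.

Government cost = 41125/27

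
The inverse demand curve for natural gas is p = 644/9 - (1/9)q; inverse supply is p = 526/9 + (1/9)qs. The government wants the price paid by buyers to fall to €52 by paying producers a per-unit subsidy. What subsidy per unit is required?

At a buyer price of 52, quantity demanded is 644 − 9·52 = 176.
Sellers supply 176 only when they receive ps = 526/9 + (1/9)·176 = 78.
s = ps − pb = 78 − 52 = 26.

Required subsidy s = €26 per unit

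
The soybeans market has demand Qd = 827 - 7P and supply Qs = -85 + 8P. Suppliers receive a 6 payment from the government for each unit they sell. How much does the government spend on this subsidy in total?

Pre-subsidy: 827 - 7P = -85 + 8P gives P* = 60.8, Q* = 401.4.
With the subsidy, sellers receive Ps = Pb + 6 for each unit, where Pb is the price buyers pay.
Supply in terms of Pb becomes Qs = -85 + 8(Pb + 6) = -37 + 8Pb. Setting this equal to demand: 827 - 7Pb = -37 + 8Pb, so Pb = 57.6.
Sellers receive Ps = 57.6 + 6 = 63.6; Q' = 827 − 7·57.6 = 423.8.
Government outlay = subsidy × quantity = 6 × 423.8 = 2542.8.

Government cost = 2542.8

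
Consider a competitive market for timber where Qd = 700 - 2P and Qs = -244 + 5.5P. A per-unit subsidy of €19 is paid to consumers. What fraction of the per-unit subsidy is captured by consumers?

Pre-subsidy: 700 - 2P = -244 + 5.5P gives P* = 1888/15, Q* = 6724/15.
With the rebate, buyers effectively pay Pb = Ps − 19, where Ps is the price sellers receive.
Demand in terms of Ps becomes Qd = 700 − 2(Ps − 19) = 738 - 2Ps. Setting this equal to supply: 738 - 2Ps = -244 + 5.5Ps, so Ps = 1964/15.
Buyers pay Pb = 1964/15 − 19 = 1679/15; Q' = -244 + 5.5·(1964/15) = 7142/15.
Buyers' price falls by P* − Pb = 1888/15 − 1679/15 = 209/15; sellers' price rises by Ps − P* = 1964/15 − 1888/15 = 76/15.
So consumers capture (209/15)/19 = 11/15 of each unit of subsidy.

Consumer share = 11/15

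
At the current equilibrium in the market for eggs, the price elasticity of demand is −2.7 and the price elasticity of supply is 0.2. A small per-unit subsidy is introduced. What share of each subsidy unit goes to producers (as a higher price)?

For a small subsidy around the equilibrium, the benefit split depends on the relative slopes, which at a point are proportional to the elasticities.
Buyer share = εs/(εs + |εd|) = 0.2/(0.2 + 2.7) = 2/29; seller share = |εd|/(εs + |εd|) = 27/29.
So producers capture 27/29 of the subsidy.

Producer share = 27/29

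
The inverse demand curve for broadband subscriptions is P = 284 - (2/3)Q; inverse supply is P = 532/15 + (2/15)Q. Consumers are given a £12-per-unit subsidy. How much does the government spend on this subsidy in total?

Government cost = £3908

Pre-subsidy: 284 - (2/3)Q = 532/15 + (2/15)Q gives Q* = 932/3 and P* = 692/9.
With the rebate, buyers effectively pay Pb = Ps − 12, where Ps is the price sellers receive.
On the curves, Pb = 284 - (2/3)Q and Ps = 532/15 + (2/15)Q; the wedge Ps − Pb = 12 gives 532/15 + (2/15)Q − (284 - (2/3)Q) = 12, so Q' = 977/3.
Then Pb = 284 − (2/3)·(977/3) = 602/9 and Ps = 532/15 + (2/15)·(977/3) = 710/9.
Government outlay = subsidy × quantity = 12 × 977/3 = 3908.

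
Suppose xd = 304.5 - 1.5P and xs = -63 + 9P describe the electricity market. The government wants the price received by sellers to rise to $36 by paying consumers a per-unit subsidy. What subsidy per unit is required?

At a seller price of 36, quantity supplied is -63 + 9·36 = 261.
Buyers absorb 261 only when they pay Pb with 304.5 − 1.5·Pb = 261, i.e. Pb = 29.
s = Ps − Pb = 36 − 29 = 7.

Required subsidy s = $7 per unit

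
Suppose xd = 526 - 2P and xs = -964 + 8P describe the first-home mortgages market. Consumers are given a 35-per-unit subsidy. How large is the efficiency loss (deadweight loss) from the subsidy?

Deadweight loss = 980

Pre-subsidy: 526 - 2P = -964 + 8P gives P* = 149, x* = 228.
With the rebate, buyers effectively pay Pb = Ps − 35, where Ps is the price sellers receive.
Demand in terms of Ps becomes xd = 526 − 2(Ps − 35) = 596 - 2Ps. Setting this equal to supply: 596 - 2Ps = -964 + 8Ps, so Ps = 156.
Buyers pay Pb = 156 − 35 = 121; x' = -964 + 8·156 = 284.
The subsidy expands output by 284 − 228 = 56 past the efficient level; on those units the gap between marginal cost and willingness to pay runs from 0 up to 35.
DWL = ½ × 35 × 56 = 980.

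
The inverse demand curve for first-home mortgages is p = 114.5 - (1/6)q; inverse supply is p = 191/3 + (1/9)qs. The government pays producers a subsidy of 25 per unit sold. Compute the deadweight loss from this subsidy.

Pre-subsidy: 114.5 - (1/6)q = 191/3 + (1/9)q gives q* = 183 and p* = 84.
With the subsidy, sellers receive ps = pb + 25 for each unit, where pb is the price buyers pay.
On the curves, pb = 114.5 - (1/6)q and ps = 191/3 + (1/9)q; the wedge ps − pb = 25 gives 191/3 + (1/9)q − (114.5 - (1/6)q) = 25, so q' = 273.
Then pb = 114.5 − (1/6)·273 = 69 and ps = 191/3 + (1/9)·273 = 94.
The subsidy expands output by 273 − 183 = 90 past the efficient level; on those units the gap between marginal cost and willingness to pay runs from 0 up to 25.
DWL = ½ × 25 × 90 = 1125.

Deadweight loss = 1125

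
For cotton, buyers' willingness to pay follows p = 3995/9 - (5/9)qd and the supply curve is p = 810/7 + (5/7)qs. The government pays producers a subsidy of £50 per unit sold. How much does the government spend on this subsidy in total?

Pre-subsidy: 3995/9 - (5/9)q = 810/7 + (5/7)q gives q* = 258.4375 and p* = 300.3125.
With the subsidy, sellers receive ps = pb + 50 for each unit, where pb is the price buyers pay.
On the curves, pb = 3995/9 - (5/9)q and ps = 810/7 + (5/7)q; the wedge ps − pb = 50 gives 810/7 + (5/7)q − (3995/9 - (5/9)q) = 50, so q' = 297.8125.
Then pb = 3995/9 − (5/9)·297.8125 = 278.4375 and ps = 810/7 + (5/7)·297.8125 = 328.4375.
Government outlay = subsidy × quantity = 50 × 297.8125 = 14890.625.

Government cost = £14890.625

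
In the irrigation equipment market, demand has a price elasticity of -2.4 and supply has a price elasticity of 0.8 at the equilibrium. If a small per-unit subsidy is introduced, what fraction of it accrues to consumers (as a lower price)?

For a small subsidy around the equilibrium, the benefit split depends on the relative slopes, which at a point are proportional to the elasticities.
Buyer share = εs/(εs + |εd|) = 0.8/(0.8 + 2.4) = 0.25; seller share = |εd|/(εs + |εd|) = 0.75.

Consumer share = 0.25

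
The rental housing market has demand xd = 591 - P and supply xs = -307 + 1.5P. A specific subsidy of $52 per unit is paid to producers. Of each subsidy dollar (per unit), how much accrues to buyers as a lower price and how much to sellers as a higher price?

Buyers gain $31.2 per unit; sellers gain $20.8 per unit

Pre-subsidy: 591 - P = -307 + 1.5P gives P* = 359.2, x* = 231.8.
With the subsidy, sellers receive Ps = Pb + 52 for each unit, where Pb is the price buyers pay.
Supply in terms of Pb becomes xs = -307 + 1.5(Pb + 52) = -229 + 1.5Pb. Setting this equal to demand: 591 - Pb = -229 + 1.5Pb, so Pb = 328.
Sellers receive Ps = 328 + 52 = 380; x' = 591 − 1·328 = 263.
Buyers' price falls by P* − Pb = 359.2 − 328 = 31.2; sellers' price rises by Ps − P* = 380 − 359.2 = 20.8.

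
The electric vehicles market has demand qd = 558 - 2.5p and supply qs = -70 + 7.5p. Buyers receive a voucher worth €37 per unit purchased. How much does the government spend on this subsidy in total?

Pre-subsidy: 558 - 2.5p = -70 + 7.5p gives p* = 62.8, q* = 401.
With the rebate, buyers effectively pay pb = ps − 37, where ps is the price sellers receive.
Demand in terms of ps becomes qd = 558 − 2.5(ps − 37) = 650.5 - 2.5ps. Setting this equal to supply: 650.5 - 2.5ps = -70 + 7.5ps, so ps = 72.05.
Buyers pay pb = 72.05 − 37 = 35.05; q' = -70 + 7.5·72.05 = 470.375.
Government outlay = subsidy × quantity = 37 × 470.375 = 17403.875.

Government cost = €17403.875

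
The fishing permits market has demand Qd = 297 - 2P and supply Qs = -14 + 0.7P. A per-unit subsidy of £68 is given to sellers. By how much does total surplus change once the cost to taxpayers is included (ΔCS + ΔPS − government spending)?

Net change in total surplus = -32368/27

Pre-subsidy: 297 - 2P = -14 + 0.7P gives P* = 3110/27, Q* = 1799/27.
With the subsidy, sellers receive Ps = Pb + 68 for each unit, where Pb is the price buyers pay.
Supply in terms of Pb becomes Qs = -14 + 0.7(Pb + 68) = 33.6 + 0.7Pb. Setting this equal to demand: 297 - 2Pb = 33.6 + 0.7Pb, so Pb = 878/9.
Sellers receive Ps = 878/9 + 68 = 1490/9; Q' = 297 − 2·(878/9) = 917/9.
ΔCS = ½(1799/27 + 917/9)(3110/27 − 878/9) = 1082900/729; ΔPS = ½(1799/27 + 917/9)(1490/9 − 3110/27) = 3094000/729.
Government spending = 68 × 917/9 = 62356/9.
Net change = 1082900/729 + 3094000/729 − 62356/9 = -32368/27. The loss equals the DWL triangle ½·68·952/27.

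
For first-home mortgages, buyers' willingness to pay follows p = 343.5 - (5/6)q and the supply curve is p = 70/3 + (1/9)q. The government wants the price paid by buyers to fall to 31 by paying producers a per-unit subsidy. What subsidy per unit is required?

At a buyer price of 31, quantity demanded is 412.2 − 1.2·31 = 375.
Sellers supply 375 only when they receive ps = 70/3 + (1/9)·375 = 65.
s = ps − pb = 65 − 31 = 34.

Required subsidy s = 34 per unit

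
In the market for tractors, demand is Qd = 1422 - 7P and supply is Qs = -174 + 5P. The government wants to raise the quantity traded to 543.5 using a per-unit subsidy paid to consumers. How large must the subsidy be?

At Q = 543.5, invert demand for the buyer price: Pb = (1422 − 543.5)/7 = 125.5; invert supply for the seller price: Ps = (543.5 − (-174))/5 = 143.5.
The subsidy must fill the gap: s = Ps − Pb = 143.5 − 125.5 = 18.

Required subsidy s = 18 per unit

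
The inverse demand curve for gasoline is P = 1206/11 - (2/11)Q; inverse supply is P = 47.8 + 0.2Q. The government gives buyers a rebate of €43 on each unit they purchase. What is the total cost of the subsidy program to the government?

Government cost = 82646/7

Pre-subsidy: 1206/11 - (2/11)Q = 47.8 + 0.2Q gives Q* = 3401/21 and P* = 1684/21.
With the rebate, buyers effectively pay Pb = Ps − 43, where Ps is the price sellers receive.
On the curves, Pb = 1206/11 - (2/11)Q and Ps = 47.8 + 0.2Q; the wedge Ps − Pb = 43 gives 47.8 + 0.2Q − (1206/11 - (2/11)Q) = 43, so Q' = 1922/7.
Then Pb = 1206/11 − (2/11)·(1922/7) = 418/7 and Ps = 47.8 + 0.2·(1922/7) = 719/7.
Government outlay = subsidy × quantity = 43 × 1922/7 = 82646/7.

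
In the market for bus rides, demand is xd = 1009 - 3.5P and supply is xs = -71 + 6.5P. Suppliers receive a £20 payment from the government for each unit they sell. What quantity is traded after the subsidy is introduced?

Pre-subsidy: 1009 - 3.5P = -71 + 6.5P gives P* = 108, x* = 631.
With the subsidy, sellers receive Ps = Pb + 20 for each unit, where Pb is the price buyers pay.
Supply in terms of Pb becomes xs = -71 + 6.5(Pb + 20) = 59 + 6.5Pb. Setting this equal to demand: 1009 - 3.5Pb = 59 + 6.5Pb, so Pb = 95.
Sellers receive Ps = 95 + 20 = 115; x' = 1009 − 3.5·95 = 676.5.

x' = 676.5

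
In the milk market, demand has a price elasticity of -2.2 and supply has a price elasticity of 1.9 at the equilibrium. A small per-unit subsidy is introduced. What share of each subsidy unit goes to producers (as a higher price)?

Producer share = 22/41

For a small subsidy around the equilibrium, the benefit split depends on the relative slopes, which at a point are proportional to the elasticities.
Buyer share = εs/(εs + |εd|) = 1.9/(1.9 + 2.2) = 19/41; seller share = |εd|/(εs + |εd|) = 22/41.
So producers capture 22/41 of the subsidy.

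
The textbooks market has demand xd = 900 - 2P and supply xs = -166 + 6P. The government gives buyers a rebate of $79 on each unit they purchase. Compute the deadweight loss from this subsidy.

Pre-subsidy: 900 - 2P = -166 + 6P gives P* = 133.25, x* = 633.5.
With the rebate, buyers effectively pay Pb = Ps − 79, where Ps is the price sellers receive.
Demand in terms of Ps becomes xd = 900 − 2(Ps − 79) = 1058 - 2Ps. Setting this equal to supply: 1058 - 2Ps = -166 + 6Ps, so Ps = 153.
Buyers pay Pb = 153 − 79 = 74; x' = -166 + 6·153 = 752.
The subsidy expands output by 752 − 633.5 = 118.5 past the efficient level; on those units the gap between marginal cost and willingness to pay runs from 0 up to 79.
DWL = ½ × 79 × 118.5 = 4680.75.

Deadweight loss = $4680.75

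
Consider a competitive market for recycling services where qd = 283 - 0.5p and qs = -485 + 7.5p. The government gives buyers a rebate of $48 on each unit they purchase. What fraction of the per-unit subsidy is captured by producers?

Producer share = 0.0625

Pre-subsidy: 283 - 0.5p = -485 + 7.5p gives p* = 96, q* = 235.
With the rebate, buyers effectively pay pb = ps − 48, where ps is the price sellers receive.
Demand in terms of ps becomes qd = 283 − 0.5(ps − 48) = 307 - 0.5ps. Setting this equal to supply: 307 - 0.5ps = -485 + 7.5ps, so ps = 99.
Buyers pay pb = 99 − 48 = 51; q' = -485 + 7.5·99 = 257.5.
Buyers' price falls by p* − pb = 96 − 51 = 45; sellers' price rises by ps − p* = 99 − 96 = 3.
So producers capture 3/48 = 0.0625 of each unit of subsidy.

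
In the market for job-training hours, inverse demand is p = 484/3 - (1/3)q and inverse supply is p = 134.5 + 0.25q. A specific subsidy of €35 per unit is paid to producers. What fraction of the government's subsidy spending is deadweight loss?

Pre-subsidy: 484/3 - (1/3)q = 134.5 + 0.25q gives q* = 46 and p* = 146.
With the subsidy, sellers receive ps = pb + 35 for each unit, where pb is the price buyers pay.
On the curves, pb = 484/3 - (1/3)q and ps = 134.5 + 0.25q; the wedge ps − pb = 35 gives 134.5 + 0.25q − (484/3 - (1/3)q) = 35, so q' = 106.
Then pb = 484/3 − (1/3)·106 = 126 and ps = 134.5 + 0.25·106 = 161.
ΔCS = ½(46 + 106)(146 − 126) = 1520; ΔPS = ½(46 + 106)(161 − 146) = 1140.
Government spending = 35 × 106 = 3710.
DWL = ½ × 35 × (106 − 46) = 1050; fraction = 1050 / 3710 = 15/53.

DWL / government spending = 15/53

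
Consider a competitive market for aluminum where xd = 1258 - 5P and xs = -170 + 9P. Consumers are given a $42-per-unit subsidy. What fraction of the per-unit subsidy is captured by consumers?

Consumer share = 9/14

Pre-subsidy: 1258 - 5P = -170 + 9P gives P* = 102, x* = 748.
With the rebate, buyers effectively pay Pb = Ps − 42, where Ps is the price sellers receive.
Demand in terms of Ps becomes xd = 1258 − 5(Ps − 42) = 1468 - 5Ps. Setting this equal to supply: 1468 - 5Ps = -170 + 9Ps, so Ps = 117.
Buyers pay Pb = 117 − 42 = 75; x' = -170 + 9·117 = 883.
Buyers' price falls by P* − Pb = 102 − 75 = 27; sellers' price rises by Ps − P* = 117 − 102 = 15.
So consumers capture 27/42 = 9/14 of each unit of subsidy.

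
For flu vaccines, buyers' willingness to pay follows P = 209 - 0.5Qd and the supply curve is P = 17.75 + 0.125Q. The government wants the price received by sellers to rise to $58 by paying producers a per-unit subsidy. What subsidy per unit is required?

Required subsidy s = $10 per unit

At a seller price of 58, quantity supplied is -142 + 8·58 = 322.
Buyers absorb 322 only when they pay Pb = 209 − 0.5·322 = 48.
s = Ps − Pb = 58 − 48 = 10.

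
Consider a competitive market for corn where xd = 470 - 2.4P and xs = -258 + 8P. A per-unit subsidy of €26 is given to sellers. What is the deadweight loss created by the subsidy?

Pre-subsidy: 470 - 2.4P = -258 + 8P gives P* = 70, x* = 302.
With the subsidy, sellers receive Ps = Pb + 26 for each unit, where Pb is the price buyers pay.
Supply in terms of Pb becomes xs = -258 + 8(Pb + 26) = -50 + 8Pb. Setting this equal to demand: 470 - 2.4Pb = -50 + 8Pb, so Pb = 50.
Sellers receive Ps = 50 + 26 = 76; x' = 470 − 2.4·50 = 350.
The subsidy expands output by 350 − 302 = 48 past the efficient level; on those units the gap between marginal cost and willingness to pay runs from 0 up to 26.
DWL = ½ × 26 × 48 = 624.

Deadweight loss = €624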